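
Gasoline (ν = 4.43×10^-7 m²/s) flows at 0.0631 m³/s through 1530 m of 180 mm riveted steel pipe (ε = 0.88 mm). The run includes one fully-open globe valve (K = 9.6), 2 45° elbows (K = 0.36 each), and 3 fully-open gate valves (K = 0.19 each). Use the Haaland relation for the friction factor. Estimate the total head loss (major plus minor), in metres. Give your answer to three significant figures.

H_L ≈ 84.2 m

V = 4Q/(πD²) = 2.480 m/s; V²/2g = 0.3134 m
Re = 1.01×10^6, ε/D = 0.00489 → f = 0.03031 (Haaland)
Major: h_f = f(L/D)·V²/2g = 0.03031·8500·0.3134 = 80.74 m
Minor: ΣK = 10.9; h_m = ΣK·V²/2g = 3.413 m
Total H_L = 80.74 + 3.413 = 84.15 m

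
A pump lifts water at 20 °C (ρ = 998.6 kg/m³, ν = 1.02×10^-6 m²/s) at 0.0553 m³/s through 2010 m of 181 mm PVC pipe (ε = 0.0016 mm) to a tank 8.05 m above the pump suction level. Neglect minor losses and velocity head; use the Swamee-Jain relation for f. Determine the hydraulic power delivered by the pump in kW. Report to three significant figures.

V = 4Q/(πD²) = 2.149 m/s; Re = 3.81×10^5; ε/D = 8.84×10^-6; f = 0.01387
h_f = f(L/D)V²/2g = 36.26 m
Total head H = z + h_f = 8.05 + 36.26 = 44.31 m
P_hyd = ρgQH = 998.6·9.81·0.0553·44.31 = 24.00 kW

P_hyd ≈ 24.0 kW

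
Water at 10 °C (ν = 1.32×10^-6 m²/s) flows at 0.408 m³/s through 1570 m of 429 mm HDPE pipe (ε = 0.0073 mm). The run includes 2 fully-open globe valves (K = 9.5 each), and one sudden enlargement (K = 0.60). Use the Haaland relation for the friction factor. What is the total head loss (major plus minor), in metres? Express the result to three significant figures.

H_L ≈ 25.9 m

V = 4Q/(πD²) = 2.823 m/s; V²/2g = 0.4061 m
Re = 9.17×10^5, ε/D = 1.70×10^-5 → f = 0.01206 (Haaland)
Major: h_f = f(L/D)·V²/2g = 0.01206·3660·0.4061 = 17.92 m
Minor: ΣK = 19.6; h_m = ΣK·V²/2g = 7.959 m
Total H_L = 17.92 + 7.959 = 25.87 m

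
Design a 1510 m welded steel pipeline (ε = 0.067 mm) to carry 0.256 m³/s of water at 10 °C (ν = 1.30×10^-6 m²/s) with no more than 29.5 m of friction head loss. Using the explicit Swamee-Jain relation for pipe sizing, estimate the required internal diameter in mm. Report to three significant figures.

D ≈ 338 mm

Swamee-Jain (Type III): D = 0.66·[ε^1.25·(LQ²/(gh_f))^4.75 + ν·Q^9.4·(L/(gh_f))^5.2]^0.04
LQ²/(gh_f) = 0.3420; L/(gh_f) = 5.218
Term 1 = ε^1.25·(…)^4.75 = 3.71×10^-8; Term 2 = ν·Q^9.4·(…)^5.2 = 1.92×10^-8
D = 0.66·(3.71×10^-8 + 1.92×10^-8)^0.04 = 0.3385 m = 338 mm
Check: V = 2.84 m/s, Re = 7.41×10^5, f = 0.01503, h_f = 27.7 m ≈ 29.5 m ✓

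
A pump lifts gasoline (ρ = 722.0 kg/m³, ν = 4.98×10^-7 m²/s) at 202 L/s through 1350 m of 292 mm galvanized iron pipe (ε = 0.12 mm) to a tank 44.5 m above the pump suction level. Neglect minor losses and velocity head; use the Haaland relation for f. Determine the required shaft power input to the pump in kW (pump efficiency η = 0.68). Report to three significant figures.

V = 4Q/(πD²) = 3.016 m/s; Re = 1.77×10^6; ε/D = 4.11×10^-4; f = 0.01631
h_f = f(L/D)V²/2g = 34.98 m
Total head H = z + h_f = 44.5 + 34.98 = 79.48 m
P_hyd = ρgQH = 722.0·9.81·0.202·79.48 = 113.7 kW
P_shaft = P_hyd/η = 113.7/0.68 = 167.2 kW

P_shaft ≈ 167 kW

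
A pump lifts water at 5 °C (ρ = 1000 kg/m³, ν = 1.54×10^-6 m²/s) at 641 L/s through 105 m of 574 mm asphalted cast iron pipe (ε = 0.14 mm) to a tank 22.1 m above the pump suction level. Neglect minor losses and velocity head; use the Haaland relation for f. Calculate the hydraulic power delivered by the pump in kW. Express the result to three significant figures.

V = 4Q/(πD²) = 2.477 m/s; Re = 9.23×10^5; ε/D = 2.44×10^-4; f = 0.01512
h_f = f(L/D)V²/2g = 0.8650 m
Total head H = z + h_f = 22.1 + 0.8650 = 22.97 m
P_hyd = ρgQH = 1000·9.81·0.641·22.97 = 144.4 kW

P_hyd ≈ 144 kW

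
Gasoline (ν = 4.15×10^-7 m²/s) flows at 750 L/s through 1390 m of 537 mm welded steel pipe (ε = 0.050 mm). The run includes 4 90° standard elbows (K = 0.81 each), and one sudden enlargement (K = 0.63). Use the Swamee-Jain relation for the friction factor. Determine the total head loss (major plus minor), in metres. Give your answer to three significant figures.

H_L ≈ 20.0 m

V = 4Q/(πD²) = 3.311 m/s; V²/2g = 0.5589 m
Re = 4.28×10^6, ε/D = 9.31×10^-5 → f = 0.01232 (Swamee-Jain)
Major: h_f = f(L/D)·V²/2g = 0.01232·2588·0.5589 = 17.83 m
Minor: ΣK = 3.87; h_m = ΣK·V²/2g = 2.163 m
Total H_L = 17.83 + 2.163 = 19.99 m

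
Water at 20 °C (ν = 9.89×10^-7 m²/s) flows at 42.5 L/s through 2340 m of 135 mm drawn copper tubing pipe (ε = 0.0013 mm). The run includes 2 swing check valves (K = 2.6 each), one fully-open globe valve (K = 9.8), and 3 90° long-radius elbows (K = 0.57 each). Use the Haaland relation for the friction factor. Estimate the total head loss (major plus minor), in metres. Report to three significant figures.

V = 4Q/(πD²) = 2.969 m/s; V²/2g = 0.4493 m
Re = 4.05×10^5, ε/D = 9.63×10^-6 → f = 0.01366 (Haaland)
Major: h_f = f(L/D)·V²/2g = 0.01366·17333·0.4493 = 106.4 m
Minor: ΣK = 16.7; h_m = ΣK·V²/2g = 7.508 m
Total H_L = 106.4 + 7.508 = 113.9 m

H_L ≈ 114 m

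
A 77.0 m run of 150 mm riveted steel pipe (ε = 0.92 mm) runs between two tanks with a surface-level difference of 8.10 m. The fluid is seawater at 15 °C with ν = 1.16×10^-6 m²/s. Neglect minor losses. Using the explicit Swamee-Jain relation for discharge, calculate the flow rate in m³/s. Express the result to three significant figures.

Q ≈ 0.0545 m³/s

Swamee-Jain (Type II): Q = -0.965·√(gD⁵h_f/L)·ln[ε/(3.7D) + √(3.17ν²L/(gD³h_f))]
√(gD⁵h_f/L) = √(9.81·0.150⁵·8.10/77.0) = 0.008852
ε/(3.7D) = 0.00166; √(3.17ν²L/(gD³h_f)) = 3.50×10^-5
Q = -0.965·0.008852·ln(0.001693) = 0.05451 m³/s
Check: V = 3.08 m/s, Re = 3.99×10^5, f = 0.03265, h_f = 8.13 m ≈ 8.10 m ✓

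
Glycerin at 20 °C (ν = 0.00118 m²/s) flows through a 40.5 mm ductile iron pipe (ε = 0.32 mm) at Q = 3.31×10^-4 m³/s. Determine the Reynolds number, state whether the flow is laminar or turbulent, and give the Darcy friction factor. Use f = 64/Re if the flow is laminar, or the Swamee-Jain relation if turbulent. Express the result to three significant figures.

V = 4Q/(πD²) = 0.2569 m/s
Re = VD/ν = 0.2569·0.0405/0.00118 = 8.82
Re < 2300 → laminar → f = 64/Re = 7.257

Re ≈ 8.82; laminar; f = 64/Re ≈ 7.26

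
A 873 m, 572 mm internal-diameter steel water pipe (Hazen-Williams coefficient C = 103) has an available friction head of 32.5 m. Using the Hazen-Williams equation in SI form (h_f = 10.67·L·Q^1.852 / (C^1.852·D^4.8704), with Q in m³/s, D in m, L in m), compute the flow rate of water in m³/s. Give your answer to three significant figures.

Q ≈ 1.12 m³/s

Rearranging: Q = [h_f·C^1.852·D^4.8704 / (10.67·L)]^(1/1.852)
Q = [32.5·103^1.852·0.572^4.8704 / (10.67·873)]^0.540 = 1.117 m³/s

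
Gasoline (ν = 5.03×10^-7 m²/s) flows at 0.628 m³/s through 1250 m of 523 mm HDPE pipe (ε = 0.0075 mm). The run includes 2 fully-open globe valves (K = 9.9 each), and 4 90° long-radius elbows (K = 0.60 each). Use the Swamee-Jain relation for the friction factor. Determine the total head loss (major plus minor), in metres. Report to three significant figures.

H_L ≈ 20.5 m

V = 4Q/(πD²) = 2.923 m/s; V²/2g = 0.4355 m
Re = 3.04×10^6, ε/D = 1.43×10^-5 → f = 0.01037 (Swamee-Jain)
Major: h_f = f(L/D)·V²/2g = 0.01037·2390·0.4355 = 10.79 m
Minor: ΣK = 22.2; h_m = ΣK·V²/2g = 9.669 m
Total H_L = 10.79 + 9.669 = 20.46 m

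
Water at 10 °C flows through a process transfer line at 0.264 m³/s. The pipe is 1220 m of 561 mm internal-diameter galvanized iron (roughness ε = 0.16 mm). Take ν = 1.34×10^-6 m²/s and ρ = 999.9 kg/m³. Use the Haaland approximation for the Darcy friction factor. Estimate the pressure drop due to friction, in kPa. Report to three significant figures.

Δp ≈ 20.0 kPa

V = 4Q/(πD²) = 4·0.264/(π·0.561²) = 1.068 m/s
Re = VD/ν = 1.068·0.561/1.34×10^-6 = 4.47×10^5 → turbulent
ε/D = 0.16/561 = 2.85×10^-4
Haaland: f = 0.01616
h_f = f(L/D)V²/(2g) = 0.01616·(1220/0.561)·1.068²/(2·9.81) = 2.043 m
Δp = ρg·h_f = 999.9·9.81·2.043 = 20.04 kPa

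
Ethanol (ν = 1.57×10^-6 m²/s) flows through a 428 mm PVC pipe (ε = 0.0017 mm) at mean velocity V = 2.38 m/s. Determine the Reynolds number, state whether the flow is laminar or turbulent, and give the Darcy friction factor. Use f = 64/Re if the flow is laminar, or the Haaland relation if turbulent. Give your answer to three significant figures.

Re = VD/ν = 2.380·0.428/1.57×10^-6 = 6.49×10^5
Re > 4000 → turbulent; ε/D = 3.97×10^-6
Haaland: f = 0.01253

Re ≈ 6.49×10^5; turbulent; f ≈ 0.0125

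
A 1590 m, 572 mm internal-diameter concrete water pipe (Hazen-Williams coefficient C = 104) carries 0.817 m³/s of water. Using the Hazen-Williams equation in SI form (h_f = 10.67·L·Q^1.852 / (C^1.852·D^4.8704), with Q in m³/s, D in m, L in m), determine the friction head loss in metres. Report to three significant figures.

h_f ≈ 32.6 m

h_f = 10.67·1590·0.817^1.852 / (104^1.852·0.572^4.8704) = 32.59 m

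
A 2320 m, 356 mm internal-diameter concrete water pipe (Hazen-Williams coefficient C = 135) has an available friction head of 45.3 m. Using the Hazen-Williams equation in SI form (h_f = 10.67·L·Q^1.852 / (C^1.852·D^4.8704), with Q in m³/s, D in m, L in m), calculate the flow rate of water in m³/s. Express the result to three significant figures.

Q ≈ 0.297 m³/s

Rearranging: Q = [h_f·C^1.852·D^4.8704 / (10.67·L)]^(1/1.852)
Q = [45.3·135^1.852·0.356^4.8704 / (10.67·2320)]^0.540 = 0.2969 m³/s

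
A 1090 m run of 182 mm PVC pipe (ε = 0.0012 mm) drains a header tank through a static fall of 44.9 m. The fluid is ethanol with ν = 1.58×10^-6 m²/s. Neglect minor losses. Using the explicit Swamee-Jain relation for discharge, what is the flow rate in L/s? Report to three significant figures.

Swamee-Jain (Type II): Q = -0.965·√(gD⁵h_f/L)·ln[ε/(3.7D) + √(3.17ν²L/(gD³h_f))]
√(gD⁵h_f/L) = √(9.81·0.182⁵·44.9/1090) = 0.008983
ε/(3.7D) = 1.78×10^-6; √(3.17ν²L/(gD³h_f)) = 5.70×10^-5
Q = -0.965·0.008983·ln(5.878×10^-5) = 0.08445 m³/s
Check: V = 3.25 m/s, Re = 3.74×10^5, f = 0.01389, h_f = 44.7 m ≈ 44.9 m ✓

Q ≈ 84.4 L/s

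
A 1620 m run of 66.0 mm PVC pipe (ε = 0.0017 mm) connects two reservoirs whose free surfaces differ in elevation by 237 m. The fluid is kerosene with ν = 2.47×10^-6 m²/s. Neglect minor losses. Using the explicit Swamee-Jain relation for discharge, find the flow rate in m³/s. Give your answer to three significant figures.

Q ≈ 0.0109 m³/s

Swamee-Jain (Type II): Q = -0.965·√(gD⁵h_f/L)·ln[ε/(3.7D) + √(3.17ν²L/(gD³h_f))]
√(gD⁵h_f/L) = √(9.81·0.0660⁵·237/1620) = 0.001341
ε/(3.7D) = 6.96×10^-6; √(3.17ν²L/(gD³h_f)) = 2.17×10^-4
Q = -0.965·0.001341·ln(2.235×10^-4) = 0.01088 m³/s
Check: V = 3.18 m/s, Re = 8.49×10^4, f = 0.01863, h_f = 236 m ≈ 237 m ✓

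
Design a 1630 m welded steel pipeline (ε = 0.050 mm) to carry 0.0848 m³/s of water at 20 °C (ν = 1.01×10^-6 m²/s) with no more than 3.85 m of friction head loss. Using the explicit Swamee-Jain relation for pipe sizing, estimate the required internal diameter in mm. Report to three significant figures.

D ≈ 335 mm

Swamee-Jain (Type III): D = 0.66·[ε^1.25·(LQ²/(gh_f))^4.75 + ν·Q^9.4·(L/(gh_f))^5.2]^0.04
LQ²/(gh_f) = 0.3103; L/(gh_f) = 43.16
Term 1 = ε^1.25·(…)^4.75 = 1.62×10^-8; Term 2 = ν·Q^9.4·(…)^5.2 = 2.71×10^-8
D = 0.66·(1.62×10^-8 + 2.71×10^-8)^0.04 = 0.3350 m = 335 mm
Check: V = 0.962 m/s, Re = 3.19×10^5, f = 0.01577, h_f = 3.62 m ≈ 3.85 m ✓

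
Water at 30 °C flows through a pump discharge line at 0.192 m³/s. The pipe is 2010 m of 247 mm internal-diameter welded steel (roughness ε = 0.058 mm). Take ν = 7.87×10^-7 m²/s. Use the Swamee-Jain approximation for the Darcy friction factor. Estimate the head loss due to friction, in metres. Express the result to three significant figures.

h_f ≈ 99.7 m

V = 4Q/(πD²) = 4·0.192/(π·0.247²) = 4.007 m/s
Re = VD/ν = 4.007·0.247/7.87×10^-7 = 1.26×10^6 → turbulent
ε/D = 0.058/247 = 2.35×10^-4
Swamee-Jain: f = 0.01498
h_f = f(L/D)V²/(2g) = 0.01498·(2010/0.247)·4.007²/(2·9.81) = 99.72 m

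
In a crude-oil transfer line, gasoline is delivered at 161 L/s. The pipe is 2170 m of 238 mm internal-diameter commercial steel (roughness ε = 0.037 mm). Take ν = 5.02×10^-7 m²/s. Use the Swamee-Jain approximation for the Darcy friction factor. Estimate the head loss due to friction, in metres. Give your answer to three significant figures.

V = 4Q/(πD²) = 4·0.161/(π·0.238²) = 3.619 m/s
Re = VD/ν = 3.619·0.238/5.02×10^-7 = 1.72×10^6 → turbulent
ε/D = 0.037/238 = 1.55×10^-4
Swamee-Jain: f = 0.01383
h_f = f(L/D)V²/(2g) = 0.01383·(2170/0.238)·3.619²/(2·9.81) = 84.19 m

h_f ≈ 84.2 m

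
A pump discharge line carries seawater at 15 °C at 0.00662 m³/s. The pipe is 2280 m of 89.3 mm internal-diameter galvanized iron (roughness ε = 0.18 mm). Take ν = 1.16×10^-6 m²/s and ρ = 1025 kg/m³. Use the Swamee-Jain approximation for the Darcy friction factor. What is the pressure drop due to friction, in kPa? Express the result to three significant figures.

V = 4Q/(πD²) = 4·0.00662/(π·0.0893²) = 1.057 m/s
Re = VD/ν = 1.057·0.0893/1.16×10^-6 = 8.14×10^4 → turbulent
ε/D = 0.18/89.3 = 0.00202
Swamee-Jain: f = 0.02573
h_f = f(L/D)V²/(2g) = 0.02573·(2280/0.0893)·1.057²/(2·9.81) = 37.40 m
Δp = ρg·h_f = 1025·9.81·37.40 = 376.1 kPa

Δp ≈ 376 kPa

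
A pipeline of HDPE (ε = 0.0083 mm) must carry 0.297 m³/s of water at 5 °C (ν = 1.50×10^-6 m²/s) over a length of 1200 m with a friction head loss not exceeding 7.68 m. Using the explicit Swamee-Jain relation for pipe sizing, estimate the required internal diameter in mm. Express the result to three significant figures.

Swamee-Jain (Type III): D = 0.66·[ε^1.25·(LQ²/(gh_f))^4.75 + ν·Q^9.4·(L/(gh_f))^5.2]^0.04
LQ²/(gh_f) = 1.405; L/(gh_f) = 15.93
Term 1 = ε^1.25·(…)^4.75 = 2.24×10^-6; Term 2 = ν·Q^9.4·(…)^5.2 = 2.96×10^-5
D = 0.66·(2.24×10^-6 + 2.96×10^-5)^0.04 = 0.4362 m = 436 mm
Check: V = 1.99 m/s, Re = 5.78×10^5, f = 0.01309, h_f = 7.25 m ≈ 7.68 m ✓

D ≈ 436 mm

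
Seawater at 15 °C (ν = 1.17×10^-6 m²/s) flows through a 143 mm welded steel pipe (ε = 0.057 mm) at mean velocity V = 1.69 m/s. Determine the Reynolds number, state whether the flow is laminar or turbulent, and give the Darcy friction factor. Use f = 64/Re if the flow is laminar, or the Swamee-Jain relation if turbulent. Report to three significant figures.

Re = VD/ν = 1.690·0.143/1.17×10^-6 = 2.07×10^5
Re > 4000 → turbulent; ε/D = 3.99×10^-4
Swamee-Jain: f = 0.01832

Re ≈ 2.07×10^5; turbulent; f ≈ 0.0183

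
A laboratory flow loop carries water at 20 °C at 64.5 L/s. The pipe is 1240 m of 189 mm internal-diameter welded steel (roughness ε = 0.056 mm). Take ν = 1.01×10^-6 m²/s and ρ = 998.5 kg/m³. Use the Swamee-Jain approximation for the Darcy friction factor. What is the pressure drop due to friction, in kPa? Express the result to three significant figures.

Δp ≈ 286 kPa

V = 4Q/(πD²) = 4·0.0645/(π·0.189²) = 2.299 m/s
Re = VD/ν = 2.299·0.189/1.01×10^-6 = 4.30×10^5 → turbulent
ε/D = 0.056/189 = 2.96×10^-4
Swamee-Jain: f = 0.01652
h_f = f(L/D)V²/(2g) = 0.01652·(1240/0.189)·2.299²/(2·9.81) = 29.20 m
Δp = ρg·h_f = 998.5·9.81·29.20 = 286.1 kPa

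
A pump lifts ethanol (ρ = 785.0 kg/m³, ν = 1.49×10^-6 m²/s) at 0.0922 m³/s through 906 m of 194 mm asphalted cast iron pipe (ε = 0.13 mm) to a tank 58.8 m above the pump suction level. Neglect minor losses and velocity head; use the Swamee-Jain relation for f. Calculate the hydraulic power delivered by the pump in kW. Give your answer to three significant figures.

V = 4Q/(πD²) = 3.119 m/s; Re = 4.06×10^5; ε/D = 6.70×10^-4; f = 0.01894
h_f = f(L/D)V²/2g = 43.85 m
Total head H = z + h_f = 58.8 + 43.85 = 102.7 m
P_hyd = ρgQH = 785.0·9.81·0.0922·102.7 = 72.88 kW

P_hyd ≈ 72.9 kW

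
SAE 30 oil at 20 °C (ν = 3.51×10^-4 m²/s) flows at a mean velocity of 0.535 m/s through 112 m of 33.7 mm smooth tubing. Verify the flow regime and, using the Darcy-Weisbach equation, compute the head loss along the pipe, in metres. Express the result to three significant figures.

Re = VD/ν = 0.535·0.03370/3.51×10^-4 = 51.4 → laminar (Re < 2300)
f = 64/Re = 1.246
h_f = f(L/D)V²/(2g) = 1.246·(112/0.03370)·0.535²/(2·9.81) = 60.41 m

h_f ≈ 60.4 m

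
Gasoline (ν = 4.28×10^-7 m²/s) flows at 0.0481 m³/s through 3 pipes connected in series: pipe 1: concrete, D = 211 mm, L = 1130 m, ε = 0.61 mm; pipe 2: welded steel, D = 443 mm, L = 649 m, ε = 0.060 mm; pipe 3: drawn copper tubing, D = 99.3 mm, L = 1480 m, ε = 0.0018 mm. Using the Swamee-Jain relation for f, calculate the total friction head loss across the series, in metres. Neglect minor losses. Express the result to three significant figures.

Pipe 1: V = 1.376 m/s, Re = 6.78×10^5, ε/D = 0.00289, f = 0.02619, h_1 = f(L/D)V²/2g = 13.53 m
Pipe 2: V = 0.3121 m/s, Re = 3.23×10^5, ε/D = 1.35×10^-4, f = 0.01562, h_2 = f(L/D)V²/2g = 0.1136 m
Pipe 3: V = 6.211 m/s, Re = 1.44×10^6, ε/D = 1.81×10^-5, f = 0.01146, h_3 = f(L/D)V²/2g = 335.8 m
Series → Q common, losses add: H = Σh = 349.5 m

H ≈ 349 m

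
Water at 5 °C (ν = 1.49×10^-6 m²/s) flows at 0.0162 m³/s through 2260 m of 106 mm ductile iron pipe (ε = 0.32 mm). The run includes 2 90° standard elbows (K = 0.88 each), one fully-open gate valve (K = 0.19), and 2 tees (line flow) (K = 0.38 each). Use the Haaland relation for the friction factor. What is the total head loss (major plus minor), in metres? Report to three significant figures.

H_L ≈ 100.0 m

V = 4Q/(πD²) = 1.836 m/s; V²/2g = 0.1718 m
Re = 1.31×10^5, ε/D = 0.00302 → f = 0.02717 (Haaland)
Major: h_f = f(L/D)·V²/2g = 0.02717·21321·0.1718 = 99.49 m
Minor: ΣK = 2.71; h_m = ΣK·V²/2g = 0.4655 m
Total H_L = 99.49 + 0.4655 = 99.96 m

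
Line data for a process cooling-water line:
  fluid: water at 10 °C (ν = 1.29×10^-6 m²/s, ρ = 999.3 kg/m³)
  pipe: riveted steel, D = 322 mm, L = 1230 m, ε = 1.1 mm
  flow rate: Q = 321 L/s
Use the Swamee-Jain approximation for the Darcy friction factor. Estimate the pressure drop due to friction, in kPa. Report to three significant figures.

V = 4Q/(πD²) = 4·0.321/(π·0.322²) = 3.942 m/s
Re = VD/ν = 3.942·0.322/1.29×10^-6 = 9.84×10^5 → turbulent
ε/D = 1.1/322 = 0.00342
Swamee-Jain: f = 0.02734
h_f = f(L/D)V²/(2g) = 0.02734·(1230/0.322)·3.942²/(2·9.81) = 82.71 m
Δp = ρg·h_f = 999.3·9.81·82.71 = 810.8 kPa

Δp ≈ 811 kPa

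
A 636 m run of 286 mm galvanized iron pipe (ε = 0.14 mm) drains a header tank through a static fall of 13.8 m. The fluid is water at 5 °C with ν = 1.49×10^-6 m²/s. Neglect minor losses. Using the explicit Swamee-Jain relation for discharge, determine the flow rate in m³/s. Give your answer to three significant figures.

Q ≈ 0.169 m³/s

Swamee-Jain (Type II): Q = -0.965·√(gD⁵h_f/L)·ln[ε/(3.7D) + √(3.17ν²L/(gD³h_f))]
√(gD⁵h_f/L) = √(9.81·0.286⁵·13.8/636) = 0.02018
ε/(3.7D) = 1.32×10^-4; √(3.17ν²L/(gD³h_f)) = 3.76×10^-5
Q = -0.965·0.02018·ln(1.699×10^-4) = 0.1691 m³/s
Check: V = 2.63 m/s, Re = 5.05×10^5, f = 0.01770, h_f = 13.9 m ≈ 13.8 m ✓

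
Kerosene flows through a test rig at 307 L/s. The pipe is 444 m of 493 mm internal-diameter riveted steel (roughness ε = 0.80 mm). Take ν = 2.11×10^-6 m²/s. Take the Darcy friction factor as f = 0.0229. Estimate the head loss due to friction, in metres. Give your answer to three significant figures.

V = 4Q/(πD²) = 4·0.307/(π·0.493²) = 1.608 m/s
h_f = f(L/D)V²/(2g) = 0.02290·(444/0.493)·1.608²/(2·9.81) = 2.719 m

h_f ≈ 2.72 m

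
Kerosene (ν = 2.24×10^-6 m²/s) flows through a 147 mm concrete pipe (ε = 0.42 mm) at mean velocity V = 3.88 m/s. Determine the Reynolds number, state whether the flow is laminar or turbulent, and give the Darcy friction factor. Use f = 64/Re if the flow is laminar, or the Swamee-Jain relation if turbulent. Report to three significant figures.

Re ≈ 2.55×10^5; turbulent; f ≈ 0.0265

Re = VD/ν = 3.880·0.147/2.24×10^-6 = 2.55×10^5
Re > 4000 → turbulent; ε/D = 0.00286
Swamee-Jain: f = 0.02652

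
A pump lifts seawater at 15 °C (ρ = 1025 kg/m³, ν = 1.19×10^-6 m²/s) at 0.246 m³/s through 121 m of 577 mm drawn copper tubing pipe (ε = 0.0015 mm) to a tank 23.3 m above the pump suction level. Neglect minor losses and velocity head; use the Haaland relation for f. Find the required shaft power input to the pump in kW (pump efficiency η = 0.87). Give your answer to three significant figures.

P_shaft ≈ 66.6 kW

V = 4Q/(πD²) = 0.9408 m/s; Re = 4.56×10^5; ε/D = 2.60×10^-6; f = 0.01331
h_f = f(L/D)V²/2g = 0.1259 m
Total head H = z + h_f = 23.3 + 0.1259 = 23.43 m
P_hyd = ρgQH = 1025·9.81·0.246·23.43 = 57.95 kW
P_shaft = P_hyd/η = 57.95/0.87 = 66.60 kW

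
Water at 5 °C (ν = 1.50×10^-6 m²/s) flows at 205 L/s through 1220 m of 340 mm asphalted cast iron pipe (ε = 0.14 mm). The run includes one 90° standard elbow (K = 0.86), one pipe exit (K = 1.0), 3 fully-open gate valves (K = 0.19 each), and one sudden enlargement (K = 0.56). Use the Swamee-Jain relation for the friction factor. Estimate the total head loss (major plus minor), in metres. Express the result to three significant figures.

H_L ≈ 16.8 m

V = 4Q/(πD²) = 2.258 m/s; V²/2g = 0.2598 m
Re = 5.12×10^5, ε/D = 4.12×10^-4 → f = 0.01718 (Swamee-Jain)
Major: h_f = f(L/D)·V²/2g = 0.01718·3588·0.2598 = 16.01 m
Minor: ΣK = 2.99; h_m = ΣK·V²/2g = 0.7769 m
Total H_L = 16.01 + 0.7769 = 16.79 m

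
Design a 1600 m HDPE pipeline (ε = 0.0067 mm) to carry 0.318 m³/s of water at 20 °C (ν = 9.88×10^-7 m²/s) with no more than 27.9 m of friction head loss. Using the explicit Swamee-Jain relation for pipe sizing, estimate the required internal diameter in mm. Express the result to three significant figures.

D ≈ 358 mm

Swamee-Jain (Type III): D = 0.66·[ε^1.25·(LQ²/(gh_f))^4.75 + ν·Q^9.4·(L/(gh_f))^5.2]^0.04
LQ²/(gh_f) = 0.5912; L/(gh_f) = 5.846
Term 1 = ε^1.25·(…)^4.75 = 2.81×10^-8; Term 2 = ν·Q^9.4·(…)^5.2 = 2.02×10^-7
D = 0.66·(2.81×10^-8 + 2.02×10^-7)^0.04 = 0.3581 m = 358 mm
Check: V = 3.16 m/s, Re = 1.14×10^6, f = 0.01183, h_f = 26.9 m ≈ 27.9 m ✓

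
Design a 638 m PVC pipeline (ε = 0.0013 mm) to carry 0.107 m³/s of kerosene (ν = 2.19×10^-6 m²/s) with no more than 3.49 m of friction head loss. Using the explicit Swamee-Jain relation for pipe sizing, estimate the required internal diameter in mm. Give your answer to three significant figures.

Swamee-Jain (Type III): D = 0.66·[ε^1.25·(LQ²/(gh_f))^4.75 + ν·Q^9.4·(L/(gh_f))^5.2]^0.04
LQ²/(gh_f) = 0.2134; L/(gh_f) = 18.63
Term 1 = ε^1.25·(…)^4.75 = 2.86×10^-11; Term 2 = ν·Q^9.4·(…)^5.2 = 6.64×10^-9
D = 0.66·(2.86×10^-11 + 6.64×10^-9)^0.04 = 0.3108 m = 311 mm
Check: V = 1.41 m/s, Re = 2.00×10^5, f = 0.01557, h_f = 3.24 m ≈ 3.49 m ✓

D ≈ 311 mm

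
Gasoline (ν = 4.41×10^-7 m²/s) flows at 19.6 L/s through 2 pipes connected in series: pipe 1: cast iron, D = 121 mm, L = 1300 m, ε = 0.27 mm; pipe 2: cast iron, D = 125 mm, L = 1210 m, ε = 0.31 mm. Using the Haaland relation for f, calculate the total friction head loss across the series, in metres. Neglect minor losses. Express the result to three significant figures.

H ≈ 70.6 m

Pipe 1: V = 1.704 m/s, Re = 4.68×10^5, ε/D = 0.00223, f = 0.02448, h_1 = f(L/D)V²/2g = 38.95 m
Pipe 2: V = 1.597 m/s, Re = 4.53×10^5, ε/D = 0.00248, f = 0.02518, h_2 = f(L/D)V²/2g = 31.69 m
Series → Q common, losses add: H = Σh = 70.64 m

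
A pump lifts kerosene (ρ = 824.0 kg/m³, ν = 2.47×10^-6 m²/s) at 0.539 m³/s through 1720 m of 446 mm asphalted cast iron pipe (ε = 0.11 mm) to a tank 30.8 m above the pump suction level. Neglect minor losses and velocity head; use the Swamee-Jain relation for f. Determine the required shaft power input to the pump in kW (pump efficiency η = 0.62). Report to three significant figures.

P_shaft ≈ 474 kW

V = 4Q/(πD²) = 3.450 m/s; Re = 6.23×10^5; ε/D = 2.47×10^-4; f = 0.01568
h_f = f(L/D)V²/2g = 36.69 m
Total head H = z + h_f = 30.8 + 36.69 = 67.49 m
P_hyd = ρgQH = 824.0·9.81·0.539·67.49 = 294.0 kW
P_shaft = P_hyd/η = 294.0/0.62 = 474.3 kW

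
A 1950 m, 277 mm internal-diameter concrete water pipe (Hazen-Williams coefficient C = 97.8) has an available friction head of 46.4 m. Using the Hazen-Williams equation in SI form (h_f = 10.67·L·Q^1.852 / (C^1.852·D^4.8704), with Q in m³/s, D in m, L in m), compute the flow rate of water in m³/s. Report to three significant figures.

Rearranging: Q = [h_f·C^1.852·D^4.8704 / (10.67·L)]^(1/1.852)
Q = [46.4·97.8^1.852·0.277^4.8704 / (10.67·1950)]^0.540 = 0.1237 m³/s

Q ≈ 0.124 m³/s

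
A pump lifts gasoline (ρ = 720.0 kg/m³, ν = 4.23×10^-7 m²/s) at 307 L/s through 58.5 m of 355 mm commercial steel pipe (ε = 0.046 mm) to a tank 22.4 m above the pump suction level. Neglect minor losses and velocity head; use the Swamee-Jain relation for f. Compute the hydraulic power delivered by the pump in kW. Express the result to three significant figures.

P_hyd ≈ 50.9 kW

V = 4Q/(πD²) = 3.102 m/s; Re = 2.60×10^6; ε/D = 1.30×10^-4; f = 0.01321
h_f = f(L/D)V²/2g = 1.068 m
Total head H = z + h_f = 22.4 + 1.068 = 23.47 m
P_hyd = ρgQH = 720.0·9.81·0.307·23.47 = 50.89 kW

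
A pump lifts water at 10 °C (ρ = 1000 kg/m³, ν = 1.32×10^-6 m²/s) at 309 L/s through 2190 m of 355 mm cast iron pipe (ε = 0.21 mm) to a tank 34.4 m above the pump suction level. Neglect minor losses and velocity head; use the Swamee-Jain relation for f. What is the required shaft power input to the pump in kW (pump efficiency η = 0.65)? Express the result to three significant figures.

P_shaft ≈ 417 kW

V = 4Q/(πD²) = 3.122 m/s; Re = 8.40×10^5; ε/D = 5.92×10^-4; f = 0.01798
h_f = f(L/D)V²/2g = 55.09 m
Total head H = z + h_f = 34.4 + 55.09 = 89.49 m
P_hyd = ρgQH = 1000·9.81·0.309·89.49 = 271.3 kW
P_shaft = P_hyd/η = 271.3/0.65 = 417.3 kW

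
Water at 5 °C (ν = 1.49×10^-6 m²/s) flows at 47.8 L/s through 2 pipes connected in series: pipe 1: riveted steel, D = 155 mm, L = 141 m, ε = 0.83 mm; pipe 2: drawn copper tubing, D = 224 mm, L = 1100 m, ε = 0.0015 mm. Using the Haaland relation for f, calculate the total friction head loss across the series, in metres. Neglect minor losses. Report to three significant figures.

Pipe 1: V = 2.533 m/s, Re = 2.64×10^5, ε/D = 0.00535, f = 0.03138, h_1 = f(L/D)V²/2g = 9.338 m
Pipe 2: V = 1.213 m/s, Re = 1.82×10^5, ε/D = 6.70×10^-6, f = 0.01582, h_2 = f(L/D)V²/2g = 5.825 m
Series → Q common, losses add: H = Σh = 15.16 m

H ≈ 15.2 m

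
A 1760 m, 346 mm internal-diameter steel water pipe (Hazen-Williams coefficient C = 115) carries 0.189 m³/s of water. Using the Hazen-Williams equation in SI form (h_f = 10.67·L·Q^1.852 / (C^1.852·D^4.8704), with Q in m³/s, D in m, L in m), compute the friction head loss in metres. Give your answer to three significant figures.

h_f ≈ 23.0 m

h_f = 10.67·1760·0.189^1.852 / (115^1.852·0.346^4.8704) = 23.02 m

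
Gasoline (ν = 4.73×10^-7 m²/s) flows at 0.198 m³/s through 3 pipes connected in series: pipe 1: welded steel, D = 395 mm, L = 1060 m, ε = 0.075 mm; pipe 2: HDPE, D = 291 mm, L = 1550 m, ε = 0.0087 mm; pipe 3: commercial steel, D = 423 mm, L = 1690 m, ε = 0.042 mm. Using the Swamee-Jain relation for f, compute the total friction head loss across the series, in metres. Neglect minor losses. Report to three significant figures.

Pipe 1: V = 1.616 m/s, Re = 1.35×10^6, ε/D = 1.90×10^-4, f = 0.01443, h_1 = f(L/D)V²/2g = 5.152 m
Pipe 2: V = 2.977 m/s, Re = 1.83×10^6, ε/D = 2.99×10^-5, f = 0.01146, h_2 = f(L/D)V²/2g = 27.57 m
Pipe 3: V = 1.409 m/s, Re = 1.26×10^6, ε/D = 9.93×10^-5, f = 0.01325, h_3 = f(L/D)V²/2g = 5.358 m
Series → Q common, losses add: H = Σh = 38.08 m

H ≈ 38.1 m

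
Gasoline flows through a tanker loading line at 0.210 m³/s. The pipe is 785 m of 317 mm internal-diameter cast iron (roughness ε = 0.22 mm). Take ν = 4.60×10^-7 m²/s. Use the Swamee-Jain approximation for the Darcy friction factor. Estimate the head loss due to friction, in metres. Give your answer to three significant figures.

h_f ≈ 16.3 m

V = 4Q/(πD²) = 4·0.210/(π·0.317²) = 2.661 m/s
Re = VD/ν = 2.661·0.317/4.60×10^-7 = 1.83×10^6 → turbulent
ε/D = 0.22/317 = 6.94×10^-4
Swamee-Jain: f = 0.01829
h_f = f(L/D)V²/(2g) = 0.01829·(785/0.317)·2.661²/(2·9.81) = 16.34 m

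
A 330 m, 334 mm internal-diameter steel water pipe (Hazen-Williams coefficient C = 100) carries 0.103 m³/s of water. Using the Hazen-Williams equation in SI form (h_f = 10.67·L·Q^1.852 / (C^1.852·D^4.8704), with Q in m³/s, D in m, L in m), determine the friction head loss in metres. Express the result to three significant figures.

h_f ≈ 2.16 m

h_f = 10.67·330·0.103^1.852 / (100^1.852·0.334^4.8704) = 2.158 m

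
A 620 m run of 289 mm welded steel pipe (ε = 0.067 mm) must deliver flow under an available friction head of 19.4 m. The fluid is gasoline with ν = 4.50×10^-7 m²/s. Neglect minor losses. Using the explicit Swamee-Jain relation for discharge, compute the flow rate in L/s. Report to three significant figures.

Q ≈ 229 L/s

Swamee-Jain (Type II): Q = -0.965·√(gD⁵h_f/L)·ln[ε/(3.7D) + √(3.17ν²L/(gD³h_f))]
√(gD⁵h_f/L) = √(9.81·0.289⁵·19.4/620) = 0.02488
ε/(3.7D) = 6.27×10^-5; √(3.17ν²L/(gD³h_f)) = 9.31×10^-6
Q = -0.965·0.02488·ln(7.197×10^-5) = 0.2290 m³/s
Check: V = 3.49 m/s, Re = 2.24×10^6, f = 0.01464, h_f = 19.5 m ≈ 19.4 m ✓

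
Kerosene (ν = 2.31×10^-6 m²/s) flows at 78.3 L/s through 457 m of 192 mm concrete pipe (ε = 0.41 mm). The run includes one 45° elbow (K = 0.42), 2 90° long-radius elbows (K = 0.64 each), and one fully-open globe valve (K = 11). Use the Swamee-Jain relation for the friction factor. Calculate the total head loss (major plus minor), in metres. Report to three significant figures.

H_L ≈ 26.7 m

V = 4Q/(πD²) = 2.704 m/s; V²/2g = 0.3728 m
Re = 2.25×10^5, ε/D = 0.00214 → f = 0.02476 (Swamee-Jain)
Major: h_f = f(L/D)·V²/2g = 0.02476·2380·0.3728 = 21.97 m
Minor: ΣK = 12.7; h_m = ΣK·V²/2g = 4.734 m
Total H_L = 21.97 + 4.734 = 26.71 m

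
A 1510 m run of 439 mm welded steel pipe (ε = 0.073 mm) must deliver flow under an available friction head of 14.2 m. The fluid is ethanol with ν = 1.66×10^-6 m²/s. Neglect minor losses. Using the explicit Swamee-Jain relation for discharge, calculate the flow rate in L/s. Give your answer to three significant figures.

Swamee-Jain (Type II): Q = -0.965·√(gD⁵h_f/L)·ln[ε/(3.7D) + √(3.17ν²L/(gD³h_f))]
√(gD⁵h_f/L) = √(9.81·0.439⁵·14.2/1510) = 0.03878
ε/(3.7D) = 4.49×10^-5; √(3.17ν²L/(gD³h_f)) = 3.35×10^-5
Q = -0.965·0.03878·ln(7.840×10^-5) = 0.3538 m³/s
Check: V = 2.34 m/s, Re = 6.18×10^5, f = 0.01490, h_f = 14.3 m ≈ 14.2 m ✓

Q ≈ 354 L/s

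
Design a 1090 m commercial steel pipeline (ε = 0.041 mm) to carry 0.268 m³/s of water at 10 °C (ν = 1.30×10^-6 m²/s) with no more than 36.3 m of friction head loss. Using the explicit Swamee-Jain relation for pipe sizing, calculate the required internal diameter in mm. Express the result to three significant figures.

D ≈ 305 mm

Swamee-Jain (Type III): D = 0.66·[ε^1.25·(LQ²/(gh_f))^4.75 + ν·Q^9.4·(L/(gh_f))^5.2]^0.04
LQ²/(gh_f) = 0.2198; L/(gh_f) = 3.061
Term 1 = ε^1.25·(…)^4.75 = 2.46×10^-9; Term 2 = ν·Q^9.4·(…)^5.2 = 1.84×10^-9
D = 0.66·(2.46×10^-9 + 1.84×10^-9)^0.04 = 0.3054 m = 305 mm
Check: V = 3.66 m/s, Re = 8.59×10^5, f = 0.01414, h_f = 34.4 m ≈ 36.3 m ✓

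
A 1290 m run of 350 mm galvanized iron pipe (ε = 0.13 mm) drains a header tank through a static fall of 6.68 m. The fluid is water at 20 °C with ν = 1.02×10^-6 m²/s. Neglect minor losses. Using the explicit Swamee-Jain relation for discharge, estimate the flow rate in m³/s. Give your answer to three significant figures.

Q ≈ 0.140 m³/s

Swamee-Jain (Type II): Q = -0.965·√(gD⁵h_f/L)·ln[ε/(3.7D) + √(3.17ν²L/(gD³h_f))]
√(gD⁵h_f/L) = √(9.81·0.350⁵·6.68/1290) = 0.01633
ε/(3.7D) = 1.00×10^-4; √(3.17ν²L/(gD³h_f)) = 3.89×10^-5
Q = -0.965·0.01633·ln(1.393×10^-4) = 0.1400 m³/s
Check: V = 1.45 m/s, Re = 4.99×10^5, f = 0.01692, h_f = 6.72 m ≈ 6.68 m ✓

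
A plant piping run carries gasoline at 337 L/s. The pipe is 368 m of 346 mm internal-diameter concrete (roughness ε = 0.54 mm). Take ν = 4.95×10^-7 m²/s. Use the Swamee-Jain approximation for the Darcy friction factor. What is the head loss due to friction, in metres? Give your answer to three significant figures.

V = 4Q/(πD²) = 4·0.337/(π·0.346²) = 3.584 m/s
Re = VD/ν = 3.584·0.346/4.95×10^-7 = 2.51×10^6 → turbulent
ε/D = 0.54/346 = 0.00156
Swamee-Jain: f = 0.02208
h_f = f(L/D)V²/(2g) = 0.02208·(368/0.346)·3.584²/(2·9.81) = 15.38 m

h_f ≈ 15.4 m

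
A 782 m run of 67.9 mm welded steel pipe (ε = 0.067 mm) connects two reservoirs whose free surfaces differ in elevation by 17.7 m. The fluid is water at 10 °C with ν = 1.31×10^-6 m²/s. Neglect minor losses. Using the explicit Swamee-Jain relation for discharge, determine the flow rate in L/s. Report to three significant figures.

Q ≈ 4.10 L/s

Swamee-Jain (Type II): Q = -0.965·√(gD⁵h_f/L)·ln[ε/(3.7D) + √(3.17ν²L/(gD³h_f))]
√(gD⁵h_f/L) = √(9.81·0.0679⁵·17.7/782) = 5.661×10^-4
ε/(3.7D) = 2.67×10^-4; √(3.17ν²L/(gD³h_f)) = 2.80×10^-4
Q = -0.965·5.661×10^-4·ln(5.464×10^-4) = 0.004104 m³/s
Check: V = 1.13 m/s, Re = 5.87×10^4, f = 0.02364, h_f = 17.8 m ≈ 17.7 m ✓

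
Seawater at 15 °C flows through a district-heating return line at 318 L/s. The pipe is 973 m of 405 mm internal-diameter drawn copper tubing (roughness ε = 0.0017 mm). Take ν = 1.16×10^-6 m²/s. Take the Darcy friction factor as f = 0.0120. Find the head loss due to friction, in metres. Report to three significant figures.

h_f ≈ 8.95 m

V = 4Q/(πD²) = 4·0.318/(π·0.405²) = 2.468 m/s
h_f = f(L/D)V²/(2g) = 0.01200·(973/0.405)·2.468²/(2·9.81) = 8.954 m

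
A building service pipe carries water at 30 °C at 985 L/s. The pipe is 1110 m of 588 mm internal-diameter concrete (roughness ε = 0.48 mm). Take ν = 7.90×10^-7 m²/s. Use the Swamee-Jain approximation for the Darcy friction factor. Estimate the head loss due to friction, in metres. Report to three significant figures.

V = 4Q/(πD²) = 4·0.985/(π·0.588²) = 3.627 m/s
Re = VD/ν = 3.627·0.588/7.90×10^-7 = 2.70×10^6 → turbulent
ε/D = 0.48/588 = 8.16×10^-4
Swamee-Jain: f = 0.01889
h_f = f(L/D)V²/(2g) = 0.01889·(1110/0.588)·3.627²/(2·9.81) = 23.91 m

h_f ≈ 23.9 m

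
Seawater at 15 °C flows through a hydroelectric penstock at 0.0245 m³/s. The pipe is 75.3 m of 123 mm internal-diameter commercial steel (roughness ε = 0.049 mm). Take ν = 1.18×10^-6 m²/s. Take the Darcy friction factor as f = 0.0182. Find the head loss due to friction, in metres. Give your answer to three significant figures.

h_f ≈ 2.41 m

V = 4Q/(πD²) = 4·0.0245/(π·0.123²) = 2.062 m/s
h_f = f(L/D)V²/(2g) = 0.01820·(75.3/0.123)·2.062²/(2·9.81) = 2.414 m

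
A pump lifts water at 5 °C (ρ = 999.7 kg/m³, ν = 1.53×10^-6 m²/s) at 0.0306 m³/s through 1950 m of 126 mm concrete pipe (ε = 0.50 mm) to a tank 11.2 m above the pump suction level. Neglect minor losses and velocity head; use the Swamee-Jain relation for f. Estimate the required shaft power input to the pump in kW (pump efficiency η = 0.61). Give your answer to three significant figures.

P_shaft ≈ 73.5 kW

V = 4Q/(πD²) = 2.454 m/s; Re = 2.02×10^5; ε/D = 0.00397; f = 0.02908
h_f = f(L/D)V²/2g = 138.1 m
Total head H = z + h_f = 11.2 + 138.1 = 149.3 m
P_hyd = ρgQH = 999.7·9.81·0.0306·149.3 = 44.81 kW
P_shaft = P_hyd/η = 44.81/0.61 = 73.46 kW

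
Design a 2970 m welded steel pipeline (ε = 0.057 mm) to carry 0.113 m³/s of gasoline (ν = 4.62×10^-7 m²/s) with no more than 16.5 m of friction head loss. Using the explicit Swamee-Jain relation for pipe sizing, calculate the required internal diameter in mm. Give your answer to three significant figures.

D ≈ 312 mm

Swamee-Jain (Type III): D = 0.66·[ε^1.25·(LQ²/(gh_f))^4.75 + ν·Q^9.4·(L/(gh_f))^5.2]^0.04
LQ²/(gh_f) = 0.2343; L/(gh_f) = 18.35
Term 1 = ε^1.25·(…)^4.75 = 5.03×10^-9; Term 2 = ν·Q^9.4·(…)^5.2 = 2.16×10^-9
D = 0.66·(5.03×10^-9 + 2.16×10^-9)^0.04 = 0.3117 m = 312 mm
Check: V = 1.48 m/s, Re = 9.99×10^5, f = 0.01458, h_f = 15.5 m ≈ 16.5 m ✓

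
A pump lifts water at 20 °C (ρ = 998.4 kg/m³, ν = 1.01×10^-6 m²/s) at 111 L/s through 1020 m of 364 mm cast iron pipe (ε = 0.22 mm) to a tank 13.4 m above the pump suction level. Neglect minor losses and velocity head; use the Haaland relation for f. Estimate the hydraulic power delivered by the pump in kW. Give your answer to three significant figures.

V = 4Q/(πD²) = 1.067 m/s; Re = 3.84×10^5; ε/D = 6.04×10^-4; f = 0.01841
h_f = f(L/D)V²/2g = 2.992 m
Total head H = z + h_f = 13.4 + 2.992 = 16.39 m
P_hyd = ρgQH = 998.4·9.81·0.111·16.39 = 17.82 kW

P_hyd ≈ 17.8 kW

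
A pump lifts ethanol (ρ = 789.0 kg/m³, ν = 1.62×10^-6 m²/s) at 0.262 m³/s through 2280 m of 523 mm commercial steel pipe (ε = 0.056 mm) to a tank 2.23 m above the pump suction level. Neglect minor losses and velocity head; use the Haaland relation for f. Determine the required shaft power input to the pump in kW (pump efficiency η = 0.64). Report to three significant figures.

P_shaft ≈ 22.5 kW

V = 4Q/(πD²) = 1.220 m/s; Re = 3.94×10^5; ε/D = 1.07×10^-4; f = 0.01475
h_f = f(L/D)V²/2g = 4.876 m
Total head H = z + h_f = 2.23 + 4.876 = 7.106 m
P_hyd = ρgQH = 789.0·9.81·0.262·7.106 = 14.41 kW
P_shaft = P_hyd/η = 14.41/0.64 = 22.52 kW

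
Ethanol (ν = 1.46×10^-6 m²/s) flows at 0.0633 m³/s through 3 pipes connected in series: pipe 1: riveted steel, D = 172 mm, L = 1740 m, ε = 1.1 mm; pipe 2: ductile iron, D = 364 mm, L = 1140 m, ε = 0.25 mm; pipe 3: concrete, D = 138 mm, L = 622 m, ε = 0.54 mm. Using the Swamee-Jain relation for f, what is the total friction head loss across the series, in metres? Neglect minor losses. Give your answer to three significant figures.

H ≈ 246 m

Pipe 1: V = 2.724 m/s, Re = 3.21×10^5, ε/D = 0.00640, f = 0.03314, h_1 = f(L/D)V²/2g = 126.8 m
Pipe 2: V = 0.6083 m/s, Re = 1.52×10^5, ε/D = 6.87×10^-4, f = 0.02031, h_2 = f(L/D)V²/2g = 1.200 m
Pipe 3: V = 4.232 m/s, Re = 4.00×10^5, ε/D = 0.00391, f = 0.02863, h_3 = f(L/D)V²/2g = 117.8 m
Series → Q common, losses add: H = Σh = 245.8 m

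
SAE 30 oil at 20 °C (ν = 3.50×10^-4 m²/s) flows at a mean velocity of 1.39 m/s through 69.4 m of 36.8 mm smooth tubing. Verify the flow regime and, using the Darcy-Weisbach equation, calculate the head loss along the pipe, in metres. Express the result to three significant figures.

Re = VD/ν = 1.39·0.03680/3.50×10^-4 = 146 → laminar (Re < 2300)
f = 64/Re = 0.4379
h_f = f(L/D)V²/(2g) = 0.4379·(69.4/0.03680)·1.39²/(2·9.81) = 81.33 m

h_f ≈ 81.3 m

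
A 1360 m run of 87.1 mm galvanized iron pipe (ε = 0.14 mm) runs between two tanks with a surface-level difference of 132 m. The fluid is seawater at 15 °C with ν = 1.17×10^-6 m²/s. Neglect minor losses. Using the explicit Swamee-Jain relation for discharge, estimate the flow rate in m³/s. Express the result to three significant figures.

Q ≈ 0.0160 m³/s

Swamee-Jain (Type II): Q = -0.965·√(gD⁵h_f/L)·ln[ε/(3.7D) + √(3.17ν²L/(gD³h_f))]
√(gD⁵h_f/L) = √(9.81·0.0871⁵·132/1360) = 0.002185
ε/(3.7D) = 4.34×10^-4; √(3.17ν²L/(gD³h_f)) = 8.30×10^-5
Q = -0.965·0.002185·ln(5.175×10^-4) = 0.01595 m³/s
Check: V = 2.68 m/s, Re = 1.99×10^5, f = 0.02332, h_f = 133 m ≈ 132 m ✓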